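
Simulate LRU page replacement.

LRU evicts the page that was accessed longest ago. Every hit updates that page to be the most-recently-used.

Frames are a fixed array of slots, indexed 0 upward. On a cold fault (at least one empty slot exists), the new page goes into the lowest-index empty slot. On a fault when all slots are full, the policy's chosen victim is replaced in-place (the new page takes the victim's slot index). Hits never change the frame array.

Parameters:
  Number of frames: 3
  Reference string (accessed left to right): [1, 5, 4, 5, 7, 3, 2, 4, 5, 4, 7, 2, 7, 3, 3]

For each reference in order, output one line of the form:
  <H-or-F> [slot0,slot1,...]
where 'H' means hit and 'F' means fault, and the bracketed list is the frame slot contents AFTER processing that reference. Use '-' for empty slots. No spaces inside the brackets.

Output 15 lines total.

F [1,-,-]
F [1,5,-]
F [1,5,4]
H [1,5,4]
F [7,5,4]
F [7,5,3]
F [7,2,3]
F [4,2,3]
F [4,2,5]
H [4,2,5]
F [4,7,5]
F [4,7,2]
H [4,7,2]
F [3,7,2]
H [3,7,2]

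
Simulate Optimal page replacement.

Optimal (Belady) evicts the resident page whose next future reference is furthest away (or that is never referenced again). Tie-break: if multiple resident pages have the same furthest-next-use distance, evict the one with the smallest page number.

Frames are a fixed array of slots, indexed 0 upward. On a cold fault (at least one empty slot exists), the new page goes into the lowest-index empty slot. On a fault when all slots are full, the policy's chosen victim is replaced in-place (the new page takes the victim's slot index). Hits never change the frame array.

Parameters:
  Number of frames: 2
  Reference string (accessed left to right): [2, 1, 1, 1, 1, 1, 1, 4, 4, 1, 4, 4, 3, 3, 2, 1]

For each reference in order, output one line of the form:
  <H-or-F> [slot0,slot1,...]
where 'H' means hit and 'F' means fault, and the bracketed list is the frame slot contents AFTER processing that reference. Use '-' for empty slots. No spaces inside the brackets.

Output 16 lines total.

F [2,-]
F [2,1]
H [2,1]
H [2,1]
H [2,1]
H [2,1]
H [2,1]
F [4,1]
H [4,1]
H [4,1]
H [4,1]
H [4,1]
F [3,1]
H [3,1]
F [2,1]
H [2,1]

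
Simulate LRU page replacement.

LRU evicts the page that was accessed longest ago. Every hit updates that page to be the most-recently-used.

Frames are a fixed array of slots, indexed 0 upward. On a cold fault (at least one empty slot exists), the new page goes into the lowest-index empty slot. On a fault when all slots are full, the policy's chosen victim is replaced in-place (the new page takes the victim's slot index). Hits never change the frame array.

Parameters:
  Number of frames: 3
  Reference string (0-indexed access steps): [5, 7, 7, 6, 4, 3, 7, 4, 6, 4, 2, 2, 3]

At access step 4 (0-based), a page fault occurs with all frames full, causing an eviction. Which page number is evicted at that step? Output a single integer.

Step 0: ref 5 -> FAULT, frames=[5,-,-]
Step 1: ref 7 -> FAULT, frames=[5,7,-]
Step 2: ref 7 -> HIT, frames=[5,7,-]
Step 3: ref 6 -> FAULT, frames=[5,7,6]
Step 4: ref 4 -> FAULT, evict 5, frames=[4,7,6]
At step 4: evicted page 5

Answer: 5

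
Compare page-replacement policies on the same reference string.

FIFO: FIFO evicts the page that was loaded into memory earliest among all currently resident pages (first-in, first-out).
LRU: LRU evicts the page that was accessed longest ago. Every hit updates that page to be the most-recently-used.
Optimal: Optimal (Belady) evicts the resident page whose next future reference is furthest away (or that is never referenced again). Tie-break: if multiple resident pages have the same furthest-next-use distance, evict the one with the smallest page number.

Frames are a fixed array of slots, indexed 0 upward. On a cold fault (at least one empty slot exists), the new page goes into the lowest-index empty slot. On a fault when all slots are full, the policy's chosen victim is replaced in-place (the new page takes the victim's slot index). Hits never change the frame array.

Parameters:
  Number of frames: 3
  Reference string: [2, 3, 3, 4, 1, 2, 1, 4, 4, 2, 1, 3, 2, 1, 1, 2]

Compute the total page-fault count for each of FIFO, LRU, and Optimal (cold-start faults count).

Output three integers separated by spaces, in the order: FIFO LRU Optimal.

--- FIFO ---
  step 0: ref 2 -> FAULT, frames=[2,-,-] (faults so far: 1)
  step 1: ref 3 -> FAULT, frames=[2,3,-] (faults so far: 2)
  step 2: ref 3 -> HIT, frames=[2,3,-] (faults so far: 2)
  step 3: ref 4 -> FAULT, frames=[2,3,4] (faults so far: 3)
  step 4: ref 1 -> FAULT, evict 2, frames=[1,3,4] (faults so far: 4)
  step 5: ref 2 -> FAULT, evict 3, frames=[1,2,4] (faults so far: 5)
  step 6: ref 1 -> HIT, frames=[1,2,4] (faults so far: 5)
  step 7: ref 4 -> HIT, frames=[1,2,4] (faults so far: 5)
  step 8: ref 4 -> HIT, frames=[1,2,4] (faults so far: 5)
  step 9: ref 2 -> HIT, frames=[1,2,4] (faults so far: 5)
  step 10: ref 1 -> HIT, frames=[1,2,4] (faults so far: 5)
  step 11: ref 3 -> FAULT, evict 4, frames=[1,2,3] (faults so far: 6)
  step 12: ref 2 -> HIT, frames=[1,2,3] (faults so far: 6)
  step 13: ref 1 -> HIT, frames=[1,2,3] (faults so far: 6)
  step 14: ref 1 -> HIT, frames=[1,2,3] (faults so far: 6)
  step 15: ref 2 -> HIT, frames=[1,2,3] (faults so far: 6)
  FIFO total faults: 6
--- LRU ---
  step 0: ref 2 -> FAULT, frames=[2,-,-] (faults so far: 1)
  step 1: ref 3 -> FAULT, frames=[2,3,-] (faults so far: 2)
  step 2: ref 3 -> HIT, frames=[2,3,-] (faults so far: 2)
  step 3: ref 4 -> FAULT, frames=[2,3,4] (faults so far: 3)
  step 4: ref 1 -> FAULT, evict 2, frames=[1,3,4] (faults so far: 4)
  step 5: ref 2 -> FAULT, evict 3, frames=[1,2,4] (faults so far: 5)
  step 6: ref 1 -> HIT, frames=[1,2,4] (faults so far: 5)
  step 7: ref 4 -> HIT, frames=[1,2,4] (faults so far: 5)
  step 8: ref 4 -> HIT, frames=[1,2,4] (faults so far: 5)
  step 9: ref 2 -> HIT, frames=[1,2,4] (faults so far: 5)
  step 10: ref 1 -> HIT, frames=[1,2,4] (faults so far: 5)
  step 11: ref 3 -> FAULT, evict 4, frames=[1,2,3] (faults so far: 6)
  step 12: ref 2 -> HIT, frames=[1,2,3] (faults so far: 6)
  step 13: ref 1 -> HIT, frames=[1,2,3] (faults so far: 6)
  step 14: ref 1 -> HIT, frames=[1,2,3] (faults so far: 6)
  step 15: ref 2 -> HIT, frames=[1,2,3] (faults so far: 6)
  LRU total faults: 6
--- Optimal ---
  step 0: ref 2 -> FAULT, frames=[2,-,-] (faults so far: 1)
  step 1: ref 3 -> FAULT, frames=[2,3,-] (faults so far: 2)
  step 2: ref 3 -> HIT, frames=[2,3,-] (faults so far: 2)
  step 3: ref 4 -> FAULT, frames=[2,3,4] (faults so far: 3)
  step 4: ref 1 -> FAULT, evict 3, frames=[2,1,4] (faults so far: 4)
  step 5: ref 2 -> HIT, frames=[2,1,4] (faults so far: 4)
  step 6: ref 1 -> HIT, frames=[2,1,4] (faults so far: 4)
  step 7: ref 4 -> HIT, frames=[2,1,4] (faults so far: 4)
  step 8: ref 4 -> HIT, frames=[2,1,4] (faults so far: 4)
  step 9: ref 2 -> HIT, frames=[2,1,4] (faults so far: 4)
  step 10: ref 1 -> HIT, frames=[2,1,4] (faults so far: 4)
  step 11: ref 3 -> FAULT, evict 4, frames=[2,1,3] (faults so far: 5)
  step 12: ref 2 -> HIT, frames=[2,1,3] (faults so far: 5)
  step 13: ref 1 -> HIT, frames=[2,1,3] (faults so far: 5)
  step 14: ref 1 -> HIT, frames=[2,1,3] (faults so far: 5)
  step 15: ref 2 -> HIT, frames=[2,1,3] (faults so far: 5)
  Optimal total faults: 5

Answer: 6 6 5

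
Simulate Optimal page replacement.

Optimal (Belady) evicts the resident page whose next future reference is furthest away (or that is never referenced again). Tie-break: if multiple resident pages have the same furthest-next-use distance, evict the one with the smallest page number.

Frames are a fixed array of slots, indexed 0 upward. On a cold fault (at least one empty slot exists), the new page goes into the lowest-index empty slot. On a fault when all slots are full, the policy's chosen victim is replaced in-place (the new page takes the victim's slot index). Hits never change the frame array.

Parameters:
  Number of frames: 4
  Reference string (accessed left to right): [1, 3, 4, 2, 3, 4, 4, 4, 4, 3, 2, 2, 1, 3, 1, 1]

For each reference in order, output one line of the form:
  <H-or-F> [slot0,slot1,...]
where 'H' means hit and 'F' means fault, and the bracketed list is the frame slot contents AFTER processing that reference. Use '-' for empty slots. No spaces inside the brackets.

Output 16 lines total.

F [1,-,-,-]
F [1,3,-,-]
F [1,3,4,-]
F [1,3,4,2]
H [1,3,4,2]
H [1,3,4,2]
H [1,3,4,2]
H [1,3,4,2]
H [1,3,4,2]
H [1,3,4,2]
H [1,3,4,2]
H [1,3,4,2]
H [1,3,4,2]
H [1,3,4,2]
H [1,3,4,2]
H [1,3,4,2]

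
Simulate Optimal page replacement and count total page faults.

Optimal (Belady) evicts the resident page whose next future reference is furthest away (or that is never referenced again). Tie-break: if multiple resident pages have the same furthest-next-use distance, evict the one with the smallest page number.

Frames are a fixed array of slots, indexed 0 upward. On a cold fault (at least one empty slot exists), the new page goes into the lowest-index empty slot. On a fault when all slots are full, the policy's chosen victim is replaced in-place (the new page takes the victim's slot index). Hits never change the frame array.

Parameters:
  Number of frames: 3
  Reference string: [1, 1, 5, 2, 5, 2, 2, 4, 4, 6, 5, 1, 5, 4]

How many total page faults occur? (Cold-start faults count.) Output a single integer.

Step 0: ref 1 → FAULT, frames=[1,-,-]
Step 1: ref 1 → HIT, frames=[1,-,-]
Step 2: ref 5 → FAULT, frames=[1,5,-]
Step 3: ref 2 → FAULT, frames=[1,5,2]
Step 4: ref 5 → HIT, frames=[1,5,2]
Step 5: ref 2 → HIT, frames=[1,5,2]
Step 6: ref 2 → HIT, frames=[1,5,2]
Step 7: ref 4 → FAULT (evict 2), frames=[1,5,4]
Step 8: ref 4 → HIT, frames=[1,5,4]
Step 9: ref 6 → FAULT (evict 4), frames=[1,5,6]
Step 10: ref 5 → HIT, frames=[1,5,6]
Step 11: ref 1 → HIT, frames=[1,5,6]
Step 12: ref 5 → HIT, frames=[1,5,6]
Step 13: ref 4 → FAULT (evict 1), frames=[4,5,6]
Total faults: 6

Answer: 6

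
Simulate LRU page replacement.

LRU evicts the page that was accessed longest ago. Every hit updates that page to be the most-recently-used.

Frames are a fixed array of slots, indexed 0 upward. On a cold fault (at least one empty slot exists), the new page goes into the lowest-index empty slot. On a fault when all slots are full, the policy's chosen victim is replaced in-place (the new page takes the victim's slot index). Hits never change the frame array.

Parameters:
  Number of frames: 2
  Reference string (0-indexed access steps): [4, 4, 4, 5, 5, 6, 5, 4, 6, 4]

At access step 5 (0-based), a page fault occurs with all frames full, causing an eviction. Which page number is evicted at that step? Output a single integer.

Step 0: ref 4 -> FAULT, frames=[4,-]
Step 1: ref 4 -> HIT, frames=[4,-]
Step 2: ref 4 -> HIT, frames=[4,-]
Step 3: ref 5 -> FAULT, frames=[4,5]
Step 4: ref 5 -> HIT, frames=[4,5]
Step 5: ref 6 -> FAULT, evict 4, frames=[6,5]
At step 5: evicted page 4

Answer: 4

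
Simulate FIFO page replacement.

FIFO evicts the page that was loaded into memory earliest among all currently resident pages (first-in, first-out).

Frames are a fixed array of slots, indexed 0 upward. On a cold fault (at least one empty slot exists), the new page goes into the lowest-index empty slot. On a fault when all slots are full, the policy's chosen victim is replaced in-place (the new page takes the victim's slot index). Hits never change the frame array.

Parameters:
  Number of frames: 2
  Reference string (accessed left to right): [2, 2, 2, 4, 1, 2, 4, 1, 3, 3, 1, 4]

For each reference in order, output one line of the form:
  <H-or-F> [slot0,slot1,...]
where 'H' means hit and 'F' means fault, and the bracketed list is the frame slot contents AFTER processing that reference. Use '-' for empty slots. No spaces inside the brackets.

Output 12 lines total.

F [2,-]
H [2,-]
H [2,-]
F [2,4]
F [1,4]
F [1,2]
F [4,2]
F [4,1]
F [3,1]
H [3,1]
H [3,1]
F [3,4]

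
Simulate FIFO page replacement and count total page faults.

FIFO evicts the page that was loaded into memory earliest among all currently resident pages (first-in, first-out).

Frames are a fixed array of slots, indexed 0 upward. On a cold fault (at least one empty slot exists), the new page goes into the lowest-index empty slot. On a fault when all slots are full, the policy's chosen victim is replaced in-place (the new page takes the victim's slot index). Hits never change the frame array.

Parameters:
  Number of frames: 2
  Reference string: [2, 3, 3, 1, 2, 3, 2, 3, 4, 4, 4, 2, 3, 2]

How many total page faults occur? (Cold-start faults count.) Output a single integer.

Step 0: ref 2 → FAULT, frames=[2,-]
Step 1: ref 3 → FAULT, frames=[2,3]
Step 2: ref 3 → HIT, frames=[2,3]
Step 3: ref 1 → FAULT (evict 2), frames=[1,3]
Step 4: ref 2 → FAULT (evict 3), frames=[1,2]
Step 5: ref 3 → FAULT (evict 1), frames=[3,2]
Step 6: ref 2 → HIT, frames=[3,2]
Step 7: ref 3 → HIT, frames=[3,2]
Step 8: ref 4 → FAULT (evict 2), frames=[3,4]
Step 9: ref 4 → HIT, frames=[3,4]
Step 10: ref 4 → HIT, frames=[3,4]
Step 11: ref 2 → FAULT (evict 3), frames=[2,4]
Step 12: ref 3 → FAULT (evict 4), frames=[2,3]
Step 13: ref 2 → HIT, frames=[2,3]
Total faults: 8

Answer: 8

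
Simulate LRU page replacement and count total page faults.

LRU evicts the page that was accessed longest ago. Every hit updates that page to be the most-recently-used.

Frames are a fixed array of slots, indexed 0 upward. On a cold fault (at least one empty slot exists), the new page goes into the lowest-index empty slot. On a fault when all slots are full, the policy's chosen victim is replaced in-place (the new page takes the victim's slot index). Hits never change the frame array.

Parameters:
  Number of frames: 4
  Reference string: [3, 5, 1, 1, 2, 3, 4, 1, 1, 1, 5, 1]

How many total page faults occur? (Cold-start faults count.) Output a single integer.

Answer: 6

Derivation:
Step 0: ref 3 → FAULT, frames=[3,-,-,-]
Step 1: ref 5 → FAULT, frames=[3,5,-,-]
Step 2: ref 1 → FAULT, frames=[3,5,1,-]
Step 3: ref 1 → HIT, frames=[3,5,1,-]
Step 4: ref 2 → FAULT, frames=[3,5,1,2]
Step 5: ref 3 → HIT, frames=[3,5,1,2]
Step 6: ref 4 → FAULT (evict 5), frames=[3,4,1,2]
Step 7: ref 1 → HIT, frames=[3,4,1,2]
Step 8: ref 1 → HIT, frames=[3,4,1,2]
Step 9: ref 1 → HIT, frames=[3,4,1,2]
Step 10: ref 5 → FAULT (evict 2), frames=[3,4,1,5]
Step 11: ref 1 → HIT, frames=[3,4,1,5]
Total faults: 6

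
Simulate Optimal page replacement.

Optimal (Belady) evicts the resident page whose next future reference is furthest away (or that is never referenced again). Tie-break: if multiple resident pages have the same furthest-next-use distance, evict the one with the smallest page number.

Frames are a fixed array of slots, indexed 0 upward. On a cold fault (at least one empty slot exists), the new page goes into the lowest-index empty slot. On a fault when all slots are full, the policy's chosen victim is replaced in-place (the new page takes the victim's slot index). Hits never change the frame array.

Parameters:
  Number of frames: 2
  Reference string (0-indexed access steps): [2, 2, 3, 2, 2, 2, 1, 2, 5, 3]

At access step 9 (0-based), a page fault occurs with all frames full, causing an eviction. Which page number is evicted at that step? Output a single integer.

Answer: 2

Derivation:
Step 0: ref 2 -> FAULT, frames=[2,-]
Step 1: ref 2 -> HIT, frames=[2,-]
Step 2: ref 3 -> FAULT, frames=[2,3]
Step 3: ref 2 -> HIT, frames=[2,3]
Step 4: ref 2 -> HIT, frames=[2,3]
Step 5: ref 2 -> HIT, frames=[2,3]
Step 6: ref 1 -> FAULT, evict 3, frames=[2,1]
Step 7: ref 2 -> HIT, frames=[2,1]
Step 8: ref 5 -> FAULT, evict 1, frames=[2,5]
Step 9: ref 3 -> FAULT, evict 2, frames=[3,5]
At step 9: evicted page 2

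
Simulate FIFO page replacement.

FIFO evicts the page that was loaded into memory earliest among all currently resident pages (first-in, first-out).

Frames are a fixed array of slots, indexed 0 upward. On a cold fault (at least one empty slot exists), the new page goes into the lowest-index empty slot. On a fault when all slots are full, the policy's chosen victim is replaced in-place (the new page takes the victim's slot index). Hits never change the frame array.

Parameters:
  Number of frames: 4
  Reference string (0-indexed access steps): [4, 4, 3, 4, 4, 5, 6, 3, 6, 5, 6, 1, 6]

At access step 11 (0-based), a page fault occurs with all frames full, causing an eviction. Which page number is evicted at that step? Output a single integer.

Step 0: ref 4 -> FAULT, frames=[4,-,-,-]
Step 1: ref 4 -> HIT, frames=[4,-,-,-]
Step 2: ref 3 -> FAULT, frames=[4,3,-,-]
Step 3: ref 4 -> HIT, frames=[4,3,-,-]
Step 4: ref 4 -> HIT, frames=[4,3,-,-]
Step 5: ref 5 -> FAULT, frames=[4,3,5,-]
Step 6: ref 6 -> FAULT, frames=[4,3,5,6]
Step 7: ref 3 -> HIT, frames=[4,3,5,6]
Step 8: ref 6 -> HIT, frames=[4,3,5,6]
Step 9: ref 5 -> HIT, frames=[4,3,5,6]
Step 10: ref 6 -> HIT, frames=[4,3,5,6]
Step 11: ref 1 -> FAULT, evict 4, frames=[1,3,5,6]
At step 11: evicted page 4

Answer: 4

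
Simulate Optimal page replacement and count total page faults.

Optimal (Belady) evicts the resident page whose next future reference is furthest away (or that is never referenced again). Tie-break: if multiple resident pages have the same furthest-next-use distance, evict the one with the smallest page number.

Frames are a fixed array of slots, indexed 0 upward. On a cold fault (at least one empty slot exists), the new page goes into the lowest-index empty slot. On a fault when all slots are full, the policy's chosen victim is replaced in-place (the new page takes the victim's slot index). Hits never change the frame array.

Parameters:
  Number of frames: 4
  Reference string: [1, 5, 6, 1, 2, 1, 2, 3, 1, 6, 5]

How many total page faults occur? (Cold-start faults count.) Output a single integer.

Answer: 5

Derivation:
Step 0: ref 1 → FAULT, frames=[1,-,-,-]
Step 1: ref 5 → FAULT, frames=[1,5,-,-]
Step 2: ref 6 → FAULT, frames=[1,5,6,-]
Step 3: ref 1 → HIT, frames=[1,5,6,-]
Step 4: ref 2 → FAULT, frames=[1,5,6,2]
Step 5: ref 1 → HIT, frames=[1,5,6,2]
Step 6: ref 2 → HIT, frames=[1,5,6,2]
Step 7: ref 3 → FAULT (evict 2), frames=[1,5,6,3]
Step 8: ref 1 → HIT, frames=[1,5,6,3]
Step 9: ref 6 → HIT, frames=[1,5,6,3]
Step 10: ref 5 → HIT, frames=[1,5,6,3]
Total faults: 5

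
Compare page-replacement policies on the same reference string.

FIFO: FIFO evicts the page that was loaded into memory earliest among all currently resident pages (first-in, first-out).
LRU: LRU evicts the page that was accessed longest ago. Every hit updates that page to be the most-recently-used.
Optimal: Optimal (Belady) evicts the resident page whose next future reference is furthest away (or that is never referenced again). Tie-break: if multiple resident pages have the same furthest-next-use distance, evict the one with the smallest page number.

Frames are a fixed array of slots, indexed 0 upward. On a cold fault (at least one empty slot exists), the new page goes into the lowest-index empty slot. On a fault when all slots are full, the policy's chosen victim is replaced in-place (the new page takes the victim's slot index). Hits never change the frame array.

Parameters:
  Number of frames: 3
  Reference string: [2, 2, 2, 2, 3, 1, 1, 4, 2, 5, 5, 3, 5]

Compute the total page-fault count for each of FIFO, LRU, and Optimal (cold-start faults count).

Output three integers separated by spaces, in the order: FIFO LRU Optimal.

--- FIFO ---
  step 0: ref 2 -> FAULT, frames=[2,-,-] (faults so far: 1)
  step 1: ref 2 -> HIT, frames=[2,-,-] (faults so far: 1)
  step 2: ref 2 -> HIT, frames=[2,-,-] (faults so far: 1)
  step 3: ref 2 -> HIT, frames=[2,-,-] (faults so far: 1)
  step 4: ref 3 -> FAULT, frames=[2,3,-] (faults so far: 2)
  step 5: ref 1 -> FAULT, frames=[2,3,1] (faults so far: 3)
  step 6: ref 1 -> HIT, frames=[2,3,1] (faults so far: 3)
  step 7: ref 4 -> FAULT, evict 2, frames=[4,3,1] (faults so far: 4)
  step 8: ref 2 -> FAULT, evict 3, frames=[4,2,1] (faults so far: 5)
  step 9: ref 5 -> FAULT, evict 1, frames=[4,2,5] (faults so far: 6)
  step 10: ref 5 -> HIT, frames=[4,2,5] (faults so far: 6)
  step 11: ref 3 -> FAULT, evict 4, frames=[3,2,5] (faults so far: 7)
  step 12: ref 5 -> HIT, frames=[3,2,5] (faults so far: 7)
  FIFO total faults: 7
--- LRU ---
  step 0: ref 2 -> FAULT, frames=[2,-,-] (faults so far: 1)
  step 1: ref 2 -> HIT, frames=[2,-,-] (faults so far: 1)
  step 2: ref 2 -> HIT, frames=[2,-,-] (faults so far: 1)
  step 3: ref 2 -> HIT, frames=[2,-,-] (faults so far: 1)
  step 4: ref 3 -> FAULT, frames=[2,3,-] (faults so far: 2)
  step 5: ref 1 -> FAULT, frames=[2,3,1] (faults so far: 3)
  step 6: ref 1 -> HIT, frames=[2,3,1] (faults so far: 3)
  step 7: ref 4 -> FAULT, evict 2, frames=[4,3,1] (faults so far: 4)
  step 8: ref 2 -> FAULT, evict 3, frames=[4,2,1] (faults so far: 5)
  step 9: ref 5 -> FAULT, evict 1, frames=[4,2,5] (faults so far: 6)
  step 10: ref 5 -> HIT, frames=[4,2,5] (faults so far: 6)
  step 11: ref 3 -> FAULT, evict 4, frames=[3,2,5] (faults so far: 7)
  step 12: ref 5 -> HIT, frames=[3,2,5] (faults so far: 7)
  LRU total faults: 7
--- Optimal ---
  step 0: ref 2 -> FAULT, frames=[2,-,-] (faults so far: 1)
  step 1: ref 2 -> HIT, frames=[2,-,-] (faults so far: 1)
  step 2: ref 2 -> HIT, frames=[2,-,-] (faults so far: 1)
  step 3: ref 2 -> HIT, frames=[2,-,-] (faults so far: 1)
  step 4: ref 3 -> FAULT, frames=[2,3,-] (faults so far: 2)
  step 5: ref 1 -> FAULT, frames=[2,3,1] (faults so far: 3)
  step 6: ref 1 -> HIT, frames=[2,3,1] (faults so far: 3)
  step 7: ref 4 -> FAULT, evict 1, frames=[2,3,4] (faults so far: 4)
  step 8: ref 2 -> HIT, frames=[2,3,4] (faults so far: 4)
  step 9: ref 5 -> FAULT, evict 2, frames=[5,3,4] (faults so far: 5)
  step 10: ref 5 -> HIT, frames=[5,3,4] (faults so far: 5)
  step 11: ref 3 -> HIT, frames=[5,3,4] (faults so far: 5)
  step 12: ref 5 -> HIT, frames=[5,3,4] (faults so far: 5)
  Optimal total faults: 5

Answer: 7 7 5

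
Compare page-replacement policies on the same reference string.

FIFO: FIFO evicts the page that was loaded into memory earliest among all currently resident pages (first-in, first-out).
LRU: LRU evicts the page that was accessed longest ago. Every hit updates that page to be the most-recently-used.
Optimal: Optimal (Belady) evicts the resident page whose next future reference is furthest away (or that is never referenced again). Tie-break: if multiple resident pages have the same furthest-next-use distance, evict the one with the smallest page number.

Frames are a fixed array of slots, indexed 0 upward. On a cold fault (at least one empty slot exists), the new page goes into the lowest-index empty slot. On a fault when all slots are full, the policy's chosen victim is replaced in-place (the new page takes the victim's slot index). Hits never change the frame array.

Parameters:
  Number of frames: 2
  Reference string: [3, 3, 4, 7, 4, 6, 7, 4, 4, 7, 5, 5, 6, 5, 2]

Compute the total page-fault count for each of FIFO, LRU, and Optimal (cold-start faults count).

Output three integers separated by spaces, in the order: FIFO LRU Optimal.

--- FIFO ---
  step 0: ref 3 -> FAULT, frames=[3,-] (faults so far: 1)
  step 1: ref 3 -> HIT, frames=[3,-] (faults so far: 1)
  step 2: ref 4 -> FAULT, frames=[3,4] (faults so far: 2)
  step 3: ref 7 -> FAULT, evict 3, frames=[7,4] (faults so far: 3)
  step 4: ref 4 -> HIT, frames=[7,4] (faults so far: 3)
  step 5: ref 6 -> FAULT, evict 4, frames=[7,6] (faults so far: 4)
  step 6: ref 7 -> HIT, frames=[7,6] (faults so far: 4)
  step 7: ref 4 -> FAULT, evict 7, frames=[4,6] (faults so far: 5)
  step 8: ref 4 -> HIT, frames=[4,6] (faults so far: 5)
  step 9: ref 7 -> FAULT, evict 6, frames=[4,7] (faults so far: 6)
  step 10: ref 5 -> FAULT, evict 4, frames=[5,7] (faults so far: 7)
  step 11: ref 5 -> HIT, frames=[5,7] (faults so far: 7)
  step 12: ref 6 -> FAULT, evict 7, frames=[5,6] (faults so far: 8)
  step 13: ref 5 -> HIT, frames=[5,6] (faults so far: 8)
  step 14: ref 2 -> FAULT, evict 5, frames=[2,6] (faults so far: 9)
  FIFO total faults: 9
--- LRU ---
  step 0: ref 3 -> FAULT, frames=[3,-] (faults so far: 1)
  step 1: ref 3 -> HIT, frames=[3,-] (faults so far: 1)
  step 2: ref 4 -> FAULT, frames=[3,4] (faults so far: 2)
  step 3: ref 7 -> FAULT, evict 3, frames=[7,4] (faults so far: 3)
  step 4: ref 4 -> HIT, frames=[7,4] (faults so far: 3)
  step 5: ref 6 -> FAULT, evict 7, frames=[6,4] (faults so far: 4)
  step 6: ref 7 -> FAULT, evict 4, frames=[6,7] (faults so far: 5)
  step 7: ref 4 -> FAULT, evict 6, frames=[4,7] (faults so far: 6)
  step 8: ref 4 -> HIT, frames=[4,7] (faults so far: 6)
  step 9: ref 7 -> HIT, frames=[4,7] (faults so far: 6)
  step 10: ref 5 -> FAULT, evict 4, frames=[5,7] (faults so far: 7)
  step 11: ref 5 -> HIT, frames=[5,7] (faults so far: 7)
  step 12: ref 6 -> FAULT, evict 7, frames=[5,6] (faults so far: 8)
  step 13: ref 5 -> HIT, frames=[5,6] (faults so far: 8)
  step 14: ref 2 -> FAULT, evict 6, frames=[5,2] (faults so far: 9)
  LRU total faults: 9
--- Optimal ---
  step 0: ref 3 -> FAULT, frames=[3,-] (faults so far: 1)
  step 1: ref 3 -> HIT, frames=[3,-] (faults so far: 1)
  step 2: ref 4 -> FAULT, frames=[3,4] (faults so far: 2)
  step 3: ref 7 -> FAULT, evict 3, frames=[7,4] (faults so far: 3)
  step 4: ref 4 -> HIT, frames=[7,4] (faults so far: 3)
  step 5: ref 6 -> FAULT, evict 4, frames=[7,6] (faults so far: 4)
  step 6: ref 7 -> HIT, frames=[7,6] (faults so far: 4)
  step 7: ref 4 -> FAULT, evict 6, frames=[7,4] (faults so far: 5)
  step 8: ref 4 -> HIT, frames=[7,4] (faults so far: 5)
  step 9: ref 7 -> HIT, frames=[7,4] (faults so far: 5)
  step 10: ref 5 -> FAULT, evict 4, frames=[7,5] (faults so far: 6)
  step 11: ref 5 -> HIT, frames=[7,5] (faults so far: 6)
  step 12: ref 6 -> FAULT, evict 7, frames=[6,5] (faults so far: 7)
  step 13: ref 5 -> HIT, frames=[6,5] (faults so far: 7)
  step 14: ref 2 -> FAULT, evict 5, frames=[6,2] (faults so far: 8)
  Optimal total faults: 8

Answer: 9 9 8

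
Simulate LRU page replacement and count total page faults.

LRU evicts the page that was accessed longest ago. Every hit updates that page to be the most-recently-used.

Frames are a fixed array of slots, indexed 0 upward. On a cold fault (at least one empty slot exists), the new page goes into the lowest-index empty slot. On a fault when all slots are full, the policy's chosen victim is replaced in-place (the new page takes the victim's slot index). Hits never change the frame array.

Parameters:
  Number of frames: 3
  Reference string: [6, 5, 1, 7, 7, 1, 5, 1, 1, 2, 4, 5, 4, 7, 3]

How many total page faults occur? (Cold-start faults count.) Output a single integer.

Answer: 9

Derivation:
Step 0: ref 6 → FAULT, frames=[6,-,-]
Step 1: ref 5 → FAULT, frames=[6,5,-]
Step 2: ref 1 → FAULT, frames=[6,5,1]
Step 3: ref 7 → FAULT (evict 6), frames=[7,5,1]
Step 4: ref 7 → HIT, frames=[7,5,1]
Step 5: ref 1 → HIT, frames=[7,5,1]
Step 6: ref 5 → HIT, frames=[7,5,1]
Step 7: ref 1 → HIT, frames=[7,5,1]
Step 8: ref 1 → HIT, frames=[7,5,1]
Step 9: ref 2 → FAULT (evict 7), frames=[2,5,1]
Step 10: ref 4 → FAULT (evict 5), frames=[2,4,1]
Step 11: ref 5 → FAULT (evict 1), frames=[2,4,5]
Step 12: ref 4 → HIT, frames=[2,4,5]
Step 13: ref 7 → FAULT (evict 2), frames=[7,4,5]
Step 14: ref 3 → FAULT (evict 5), frames=[7,4,3]
Total faults: 9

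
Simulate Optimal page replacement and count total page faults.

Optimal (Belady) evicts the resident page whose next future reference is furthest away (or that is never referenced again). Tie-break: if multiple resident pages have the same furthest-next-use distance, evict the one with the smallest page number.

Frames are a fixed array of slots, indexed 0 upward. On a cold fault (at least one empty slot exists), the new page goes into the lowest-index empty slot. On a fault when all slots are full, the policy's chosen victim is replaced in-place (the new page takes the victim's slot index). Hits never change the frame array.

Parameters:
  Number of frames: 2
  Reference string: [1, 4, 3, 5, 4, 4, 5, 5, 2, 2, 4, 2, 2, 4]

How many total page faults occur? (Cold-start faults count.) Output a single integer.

Answer: 5

Derivation:
Step 0: ref 1 → FAULT, frames=[1,-]
Step 1: ref 4 → FAULT, frames=[1,4]
Step 2: ref 3 → FAULT (evict 1), frames=[3,4]
Step 3: ref 5 → FAULT (evict 3), frames=[5,4]
Step 4: ref 4 → HIT, frames=[5,4]
Step 5: ref 4 → HIT, frames=[5,4]
Step 6: ref 5 → HIT, frames=[5,4]
Step 7: ref 5 → HIT, frames=[5,4]
Step 8: ref 2 → FAULT (evict 5), frames=[2,4]
Step 9: ref 2 → HIT, frames=[2,4]
Step 10: ref 4 → HIT, frames=[2,4]
Step 11: ref 2 → HIT, frames=[2,4]
Step 12: ref 2 → HIT, frames=[2,4]
Step 13: ref 4 → HIT, frames=[2,4]
Total faults: 5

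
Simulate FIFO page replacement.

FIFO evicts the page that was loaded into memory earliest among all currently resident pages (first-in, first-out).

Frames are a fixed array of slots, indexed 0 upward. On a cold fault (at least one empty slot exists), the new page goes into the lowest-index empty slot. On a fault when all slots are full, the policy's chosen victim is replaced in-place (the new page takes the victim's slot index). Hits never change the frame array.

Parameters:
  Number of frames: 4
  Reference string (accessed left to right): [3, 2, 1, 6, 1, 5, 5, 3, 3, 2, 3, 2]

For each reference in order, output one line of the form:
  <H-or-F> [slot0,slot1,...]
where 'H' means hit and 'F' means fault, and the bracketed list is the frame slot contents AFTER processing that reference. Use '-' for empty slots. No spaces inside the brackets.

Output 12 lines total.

F [3,-,-,-]
F [3,2,-,-]
F [3,2,1,-]
F [3,2,1,6]
H [3,2,1,6]
F [5,2,1,6]
H [5,2,1,6]
F [5,3,1,6]
H [5,3,1,6]
F [5,3,2,6]
H [5,3,2,6]
H [5,3,2,6]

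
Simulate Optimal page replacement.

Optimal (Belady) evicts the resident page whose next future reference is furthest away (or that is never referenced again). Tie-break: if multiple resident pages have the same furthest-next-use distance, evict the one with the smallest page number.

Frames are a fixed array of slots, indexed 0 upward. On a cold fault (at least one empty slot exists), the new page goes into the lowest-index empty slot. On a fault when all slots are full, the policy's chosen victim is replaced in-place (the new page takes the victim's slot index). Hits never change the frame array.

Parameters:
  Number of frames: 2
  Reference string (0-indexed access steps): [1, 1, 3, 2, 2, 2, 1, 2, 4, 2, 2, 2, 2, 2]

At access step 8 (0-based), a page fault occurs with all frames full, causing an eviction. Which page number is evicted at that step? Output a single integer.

Step 0: ref 1 -> FAULT, frames=[1,-]
Step 1: ref 1 -> HIT, frames=[1,-]
Step 2: ref 3 -> FAULT, frames=[1,3]
Step 3: ref 2 -> FAULT, evict 3, frames=[1,2]
Step 4: ref 2 -> HIT, frames=[1,2]
Step 5: ref 2 -> HIT, frames=[1,2]
Step 6: ref 1 -> HIT, frames=[1,2]
Step 7: ref 2 -> HIT, frames=[1,2]
Step 8: ref 4 -> FAULT, evict 1, frames=[4,2]
At step 8: evicted page 1

Answer: 1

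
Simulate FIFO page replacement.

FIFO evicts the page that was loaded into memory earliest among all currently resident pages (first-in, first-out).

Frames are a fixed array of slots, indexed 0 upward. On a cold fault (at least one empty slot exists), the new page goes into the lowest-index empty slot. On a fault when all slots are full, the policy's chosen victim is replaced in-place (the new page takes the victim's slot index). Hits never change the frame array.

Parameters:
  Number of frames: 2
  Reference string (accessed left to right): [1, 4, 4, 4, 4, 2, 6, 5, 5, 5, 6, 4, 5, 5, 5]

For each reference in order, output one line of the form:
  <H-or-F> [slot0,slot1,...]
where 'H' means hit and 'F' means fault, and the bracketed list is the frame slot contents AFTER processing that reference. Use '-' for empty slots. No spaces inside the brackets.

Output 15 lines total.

F [1,-]
F [1,4]
H [1,4]
H [1,4]
H [1,4]
F [2,4]
F [2,6]
F [5,6]
H [5,6]
H [5,6]
H [5,6]
F [5,4]
H [5,4]
H [5,4]
H [5,4]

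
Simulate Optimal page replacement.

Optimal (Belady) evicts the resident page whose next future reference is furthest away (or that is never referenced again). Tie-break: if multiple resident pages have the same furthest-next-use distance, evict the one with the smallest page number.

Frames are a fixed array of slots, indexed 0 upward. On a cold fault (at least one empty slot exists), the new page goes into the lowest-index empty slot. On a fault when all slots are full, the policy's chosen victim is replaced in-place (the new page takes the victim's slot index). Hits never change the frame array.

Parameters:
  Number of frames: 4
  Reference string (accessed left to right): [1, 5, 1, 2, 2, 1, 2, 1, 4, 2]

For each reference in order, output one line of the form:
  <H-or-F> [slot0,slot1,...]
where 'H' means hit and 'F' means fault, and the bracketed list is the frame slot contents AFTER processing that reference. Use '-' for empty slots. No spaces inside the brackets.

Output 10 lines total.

F [1,-,-,-]
F [1,5,-,-]
H [1,5,-,-]
F [1,5,2,-]
H [1,5,2,-]
H [1,5,2,-]
H [1,5,2,-]
H [1,5,2,-]
F [1,5,2,4]
H [1,5,2,4]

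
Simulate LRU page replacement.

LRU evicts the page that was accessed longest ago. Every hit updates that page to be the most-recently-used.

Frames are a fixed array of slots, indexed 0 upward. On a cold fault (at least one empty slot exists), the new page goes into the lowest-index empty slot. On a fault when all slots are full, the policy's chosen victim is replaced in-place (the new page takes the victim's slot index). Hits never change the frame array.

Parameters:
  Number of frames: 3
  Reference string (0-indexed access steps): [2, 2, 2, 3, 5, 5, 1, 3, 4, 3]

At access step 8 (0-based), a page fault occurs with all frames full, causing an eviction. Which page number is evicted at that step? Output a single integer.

Step 0: ref 2 -> FAULT, frames=[2,-,-]
Step 1: ref 2 -> HIT, frames=[2,-,-]
Step 2: ref 2 -> HIT, frames=[2,-,-]
Step 3: ref 3 -> FAULT, frames=[2,3,-]
Step 4: ref 5 -> FAULT, frames=[2,3,5]
Step 5: ref 5 -> HIT, frames=[2,3,5]
Step 6: ref 1 -> FAULT, evict 2, frames=[1,3,5]
Step 7: ref 3 -> HIT, frames=[1,3,5]
Step 8: ref 4 -> FAULT, evict 5, frames=[1,3,4]
At step 8: evicted page 5

Answer: 5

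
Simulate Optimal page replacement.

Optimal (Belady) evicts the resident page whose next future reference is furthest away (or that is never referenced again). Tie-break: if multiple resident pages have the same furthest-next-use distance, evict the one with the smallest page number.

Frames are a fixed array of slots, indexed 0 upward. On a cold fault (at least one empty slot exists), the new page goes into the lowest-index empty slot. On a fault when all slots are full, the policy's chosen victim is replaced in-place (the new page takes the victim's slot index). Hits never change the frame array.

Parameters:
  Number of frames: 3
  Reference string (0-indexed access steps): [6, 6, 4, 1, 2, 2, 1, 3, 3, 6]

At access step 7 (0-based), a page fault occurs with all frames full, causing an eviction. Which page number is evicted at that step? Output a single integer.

Answer: 1

Derivation:
Step 0: ref 6 -> FAULT, frames=[6,-,-]
Step 1: ref 6 -> HIT, frames=[6,-,-]
Step 2: ref 4 -> FAULT, frames=[6,4,-]
Step 3: ref 1 -> FAULT, frames=[6,4,1]
Step 4: ref 2 -> FAULT, evict 4, frames=[6,2,1]
Step 5: ref 2 -> HIT, frames=[6,2,1]
Step 6: ref 1 -> HIT, frames=[6,2,1]
Step 7: ref 3 -> FAULT, evict 1, frames=[6,2,3]
At step 7: evicted page 1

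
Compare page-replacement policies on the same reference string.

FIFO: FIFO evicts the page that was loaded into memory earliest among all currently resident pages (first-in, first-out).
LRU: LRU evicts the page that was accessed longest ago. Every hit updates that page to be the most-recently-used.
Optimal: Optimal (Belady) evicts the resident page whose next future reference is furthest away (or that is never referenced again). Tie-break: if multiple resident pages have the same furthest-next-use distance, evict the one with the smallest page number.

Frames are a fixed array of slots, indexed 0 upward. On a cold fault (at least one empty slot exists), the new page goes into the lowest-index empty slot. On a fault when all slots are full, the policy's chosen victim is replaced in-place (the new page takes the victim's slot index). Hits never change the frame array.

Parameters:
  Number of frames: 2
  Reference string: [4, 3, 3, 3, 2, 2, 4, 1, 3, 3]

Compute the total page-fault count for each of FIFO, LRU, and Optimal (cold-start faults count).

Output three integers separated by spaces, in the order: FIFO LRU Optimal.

Answer: 6 6 5

Derivation:
--- FIFO ---
  step 0: ref 4 -> FAULT, frames=[4,-] (faults so far: 1)
  step 1: ref 3 -> FAULT, frames=[4,3] (faults so far: 2)
  step 2: ref 3 -> HIT, frames=[4,3] (faults so far: 2)
  step 3: ref 3 -> HIT, frames=[4,3] (faults so far: 2)
  step 4: ref 2 -> FAULT, evict 4, frames=[2,3] (faults so far: 3)
  step 5: ref 2 -> HIT, frames=[2,3] (faults so far: 3)
  step 6: ref 4 -> FAULT, evict 3, frames=[2,4] (faults so far: 4)
  step 7: ref 1 -> FAULT, evict 2, frames=[1,4] (faults so far: 5)
  step 8: ref 3 -> FAULT, evict 4, frames=[1,3] (faults so far: 6)
  step 9: ref 3 -> HIT, frames=[1,3] (faults so far: 6)
  FIFO total faults: 6
--- LRU ---
  step 0: ref 4 -> FAULT, frames=[4,-] (faults so far: 1)
  step 1: ref 3 -> FAULT, frames=[4,3] (faults so far: 2)
  step 2: ref 3 -> HIT, frames=[4,3] (faults so far: 2)
  step 3: ref 3 -> HIT, frames=[4,3] (faults so far: 2)
  step 4: ref 2 -> FAULT, evict 4, frames=[2,3] (faults so far: 3)
  step 5: ref 2 -> HIT, frames=[2,3] (faults so far: 3)
  step 6: ref 4 -> FAULT, evict 3, frames=[2,4] (faults so far: 4)
  step 7: ref 1 -> FAULT, evict 2, frames=[1,4] (faults so far: 5)
  step 8: ref 3 -> FAULT, evict 4, frames=[1,3] (faults so far: 6)
  step 9: ref 3 -> HIT, frames=[1,3] (faults so far: 6)
  LRU total faults: 6
--- Optimal ---
  step 0: ref 4 -> FAULT, frames=[4,-] (faults so far: 1)
  step 1: ref 3 -> FAULT, frames=[4,3] (faults so far: 2)
  step 2: ref 3 -> HIT, frames=[4,3] (faults so far: 2)
  step 3: ref 3 -> HIT, frames=[4,3] (faults so far: 2)
  step 4: ref 2 -> FAULT, evict 3, frames=[4,2] (faults so far: 3)
  step 5: ref 2 -> HIT, frames=[4,2] (faults so far: 3)
  step 6: ref 4 -> HIT, frames=[4,2] (faults so far: 3)
  step 7: ref 1 -> FAULT, evict 2, frames=[4,1] (faults so far: 4)
  step 8: ref 3 -> FAULT, evict 1, frames=[4,3] (faults so far: 5)
  step 9: ref 3 -> HIT, frames=[4,3] (faults so far: 5)
  Optimal total faults: 5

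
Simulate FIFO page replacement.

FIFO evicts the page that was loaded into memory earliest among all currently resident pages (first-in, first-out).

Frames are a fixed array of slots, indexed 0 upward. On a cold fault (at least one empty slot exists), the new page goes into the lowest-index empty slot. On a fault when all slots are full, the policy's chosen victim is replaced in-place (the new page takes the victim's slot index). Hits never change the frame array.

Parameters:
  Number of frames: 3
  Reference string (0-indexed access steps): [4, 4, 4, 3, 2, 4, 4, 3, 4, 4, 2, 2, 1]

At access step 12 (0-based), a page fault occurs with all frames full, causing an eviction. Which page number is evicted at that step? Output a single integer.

Step 0: ref 4 -> FAULT, frames=[4,-,-]
Step 1: ref 4 -> HIT, frames=[4,-,-]
Step 2: ref 4 -> HIT, frames=[4,-,-]
Step 3: ref 3 -> FAULT, frames=[4,3,-]
Step 4: ref 2 -> FAULT, frames=[4,3,2]
Step 5: ref 4 -> HIT, frames=[4,3,2]
Step 6: ref 4 -> HIT, frames=[4,3,2]
Step 7: ref 3 -> HIT, frames=[4,3,2]
Step 8: ref 4 -> HIT, frames=[4,3,2]
Step 9: ref 4 -> HIT, frames=[4,3,2]
Step 10: ref 2 -> HIT, frames=[4,3,2]
Step 11: ref 2 -> HIT, frames=[4,3,2]
Step 12: ref 1 -> FAULT, evict 4, frames=[1,3,2]
At step 12: evicted page 4

Answer: 4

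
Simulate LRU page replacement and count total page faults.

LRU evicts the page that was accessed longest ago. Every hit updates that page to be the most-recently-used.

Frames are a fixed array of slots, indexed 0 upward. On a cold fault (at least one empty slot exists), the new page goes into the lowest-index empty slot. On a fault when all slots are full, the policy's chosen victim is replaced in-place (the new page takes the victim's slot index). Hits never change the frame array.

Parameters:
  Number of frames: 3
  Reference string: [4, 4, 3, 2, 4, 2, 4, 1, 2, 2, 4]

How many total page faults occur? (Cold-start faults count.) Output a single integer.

Step 0: ref 4 → FAULT, frames=[4,-,-]
Step 1: ref 4 → HIT, frames=[4,-,-]
Step 2: ref 3 → FAULT, frames=[4,3,-]
Step 3: ref 2 → FAULT, frames=[4,3,2]
Step 4: ref 4 → HIT, frames=[4,3,2]
Step 5: ref 2 → HIT, frames=[4,3,2]
Step 6: ref 4 → HIT, frames=[4,3,2]
Step 7: ref 1 → FAULT (evict 3), frames=[4,1,2]
Step 8: ref 2 → HIT, frames=[4,1,2]
Step 9: ref 2 → HIT, frames=[4,1,2]
Step 10: ref 4 → HIT, frames=[4,1,2]
Total faults: 4

Answer: 4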